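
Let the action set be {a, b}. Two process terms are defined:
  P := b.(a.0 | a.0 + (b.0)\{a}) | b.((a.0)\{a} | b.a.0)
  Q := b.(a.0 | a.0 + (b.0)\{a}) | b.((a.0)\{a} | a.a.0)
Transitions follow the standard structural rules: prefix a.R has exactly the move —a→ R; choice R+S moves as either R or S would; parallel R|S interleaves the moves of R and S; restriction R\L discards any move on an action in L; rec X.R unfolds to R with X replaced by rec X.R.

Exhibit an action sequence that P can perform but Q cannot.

bbbb

LTS(P): 24 reachable states
  u0 = b.(a.0 | a.0 + (b.0)\{a}) | b.((a.0)\{a} | b.a.0) has moves --b--▸ u1, --b--▸ u2
  u1 = (a.0 | a.0 + (b.0)\{a}) | b.((a.0)\{a} | b.a.0) has moves --a--▸ u3, --a--▸ u4, --b--▸ u5, --b--▸ u6
  u2 = b.(a.0 | a.0 + (b.0)\{a}) | ((a.0)\{a} | b.a.0) has moves --b--▸ u5, --b--▸ u7
  u3 = 0 | a.0 | b.((a.0)\{a} | b.a.0) has moves --a--▸ u8, --b--▸ u9
  u4 = a.0 | 0 | b.((a.0)\{a} | b.a.0) has moves --a--▸ u8, --b--▸ u10
  u5 = (a.0 | a.0 + (b.0)\{a}) | ((a.0)\{a} | b.a.0) has moves --a--▸ u10, --a--▸ u9, --b--▸ u11, --b--▸ u12
  u6 = 0\{a} | b.((a.0)\{a} | b.a.0) has moves --b--▸ u12
  u7 = b.(a.0 | a.0 + (b.0)\{a}) | ((a.0)\{a} | a.0) has moves --a--▸ u13, --b--▸ u11
  u8 = 0 | 0 | b.((a.0)\{a} | b.a.0) has moves --b--▸ u14
  u9 = 0 | a.0 | ((a.0)\{a} | b.a.0) has moves --a--▸ u14, --b--▸ u15
  u10 = a.0 | 0 | ((a.0)\{a} | b.a.0) has moves --a--▸ u14, --b--▸ u16
  u11 = (a.0 | a.0 + (b.0)\{a}) | ((a.0)\{a} | a.0) has moves --a--▸ u15, --a--▸ u16, --a--▸ u17, --b--▸ u18
  u12 = 0\{a} | ((a.0)\{a} | b.a.0) has moves --b--▸ u18
  u13 = b.(a.0 | a.0 + (b.0)\{a}) | ((a.0)\{a} | 0) has moves --b--▸ u17
  u14 = 0 | 0 | ((a.0)\{a} | b.a.0) has moves --b--▸ u19
  u15 = 0 | a.0 | ((a.0)\{a} | a.0) has moves --a--▸ u19, --a--▸ u20
  u16 = a.0 | 0 | ((a.0)\{a} | a.0) has moves --a--▸ u19, --a--▸ u21
  u17 = (a.0 | a.0 + (b.0)\{a}) | ((a.0)\{a} | 0) has moves --a--▸ u20, --a--▸ u21, --b--▸ u22
  u18 = 0\{a} | ((a.0)\{a} | a.0) has moves --a--▸ u22
  u19 = 0 | 0 | ((a.0)\{a} | a.0) has moves --a--▸ u23
  u20 = 0 | a.0 | ((a.0)\{a} | 0) has moves --a--▸ u23
  u21 = a.0 | 0 | ((a.0)\{a} | 0) has moves --a--▸ u23
  u22 = 0\{a} | ((a.0)\{a} | 0) has moves stopped
  u23 = 0 | 0 | ((a.0)\{a} | 0) has moves stopped
LTS(Q): 24 reachable states
  v0 = b.(a.0 | a.0 + (b.0)\{a}) | b.((a.0)\{a} | a.a.0) has moves --b--▸ v1, --b--▸ v2
  v1 = (a.0 | a.0 + (b.0)\{a}) | b.((a.0)\{a} | a.a.0) has moves --a--▸ v3, --a--▸ v4, --b--▸ v5, --b--▸ v6
  v2 = b.(a.0 | a.0 + (b.0)\{a}) | ((a.0)\{a} | a.a.0) has moves --a--▸ v7, --b--▸ v5
  v3 = 0 | a.0 | b.((a.0)\{a} | a.a.0) has moves --a--▸ v8, --b--▸ v9
  v4 = a.0 | 0 | b.((a.0)\{a} | a.a.0) has moves --a--▸ v8, --b--▸ v10
  v5 = (a.0 | a.0 + (b.0)\{a}) | ((a.0)\{a} | a.a.0) has moves --a--▸ v10, --a--▸ v11, --a--▸ v9, --b--▸ v12
  v6 = 0\{a} | b.((a.0)\{a} | a.a.0) has moves --b--▸ v12
  v7 = b.(a.0 | a.0 + (b.0)\{a}) | ((a.0)\{a} | a.0) has moves --a--▸ v13, --b--▸ v11
  v8 = 0 | 0 | b.((a.0)\{a} | a.a.0) has moves --b--▸ v14
  v9 = 0 | a.0 | ((a.0)\{a} | a.a.0) has moves --a--▸ v14, --a--▸ v15
  v10 = a.0 | 0 | ((a.0)\{a} | a.a.0) has moves --a--▸ v14, --a--▸ v16
  v11 = (a.0 | a.0 + (b.0)\{a}) | ((a.0)\{a} | a.0) has moves --a--▸ v15, --a--▸ v16, --a--▸ v17, --b--▸ v18
  v12 = 0\{a} | ((a.0)\{a} | a.a.0) has moves --a--▸ v18
  v13 = b.(a.0 | a.0 + (b.0)\{a}) | ((a.0)\{a} | 0) has moves --b--▸ v17
  v14 = 0 | 0 | ((a.0)\{a} | a.a.0) has moves --a--▸ v19
  v15 = 0 | a.0 | ((a.0)\{a} | a.0) has moves --a--▸ v19, --a--▸ v20
  v16 = a.0 | 0 | ((a.0)\{a} | a.0) has moves --a--▸ v19, --a--▸ v21
  v17 = (a.0 | a.0 + (b.0)\{a}) | ((a.0)\{a} | 0) has moves --a--▸ v20, --a--▸ v21, --b--▸ v22
  v18 = 0\{a} | ((a.0)\{a} | a.0) has moves --a--▸ v22
  v19 = 0 | 0 | ((a.0)\{a} | a.0) has moves --a--▸ v23
  v20 = 0 | a.0 | ((a.0)\{a} | 0) has moves --a--▸ v23
  v21 = a.0 | 0 | ((a.0)\{a} | 0) has moves --a--▸ v23
  v22 = 0\{a} | ((a.0)\{a} | 0) has moves stopped
  v23 = 0 | 0 | ((a.0)\{a} | 0) has moves stopped
Executing bbbb from P (initial set {u0}):
  [1] b ⇒ {u1, u2}
  [2] b ⇒ {u5, u6, u7}
  [3] b ⇒ {u11, u12}
  [4] b ⇒ {u18}
  ✓ P
Executing bbbb from Q (initial set {v0}):
  [1] b ⇒ {v1, v2}
  [2] b ⇒ {v5, v6}
  [3] b ⇒ {v12}
  [4] b ⇒ ∅ (Q stuck)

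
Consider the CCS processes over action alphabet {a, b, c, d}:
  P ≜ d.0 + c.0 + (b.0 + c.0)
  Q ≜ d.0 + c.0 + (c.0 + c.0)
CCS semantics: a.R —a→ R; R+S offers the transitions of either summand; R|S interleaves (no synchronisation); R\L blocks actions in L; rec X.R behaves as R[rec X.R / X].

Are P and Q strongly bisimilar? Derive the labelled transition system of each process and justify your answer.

P ≁ Q

LTS(P): 2 reachable states
  u0 = d.0 + c.0 + (b.0 + c.0) ⊢ -b-> u1, -c-> u1, -d-> u1
  u1 = 0 ⊢ stopped
LTS(Q): 2 reachable states
  v0 = d.0 + c.0 + (c.0 + c.0) ⊢ -c-> v1, -d-> v1
  v1 = 0 ⊢ stopped
Partition-refinement fixed point:
  B0 = {u0}
  B1 = {u1, v1}
  B2 = {v0}
u0 ∈ B0, v0 ∈ B2 → different blocks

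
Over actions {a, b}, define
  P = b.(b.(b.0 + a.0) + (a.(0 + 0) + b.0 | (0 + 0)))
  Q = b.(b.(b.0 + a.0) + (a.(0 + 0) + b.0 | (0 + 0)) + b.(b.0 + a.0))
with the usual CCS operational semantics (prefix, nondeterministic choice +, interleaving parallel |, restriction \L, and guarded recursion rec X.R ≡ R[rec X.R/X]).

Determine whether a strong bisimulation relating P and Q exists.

bisimilar

P's transition system — 6 states:
  m0 = b.(b.(b.0 + a.0) + (a.(0 + 0) + b.0 | (0 + 0))) ⊢ ··b··> m1
  m1 = b.(b.0 + a.0) + (a.(0 + 0) + b.0 | (0 + 0)) ⊢ ··a··> m2, ··b··> m3, ··b··> m4
  m2 = 0 + 0 ⊢ stopped
  m3 = 0 | (0 + 0) ⊢ stopped
  m4 = b.0 + a.0 ⊢ ··a··> m5, ··b··> m5
  m5 = 0 ⊢ stopped
Q's transition system — 6 states:
  n0 = b.(b.(b.0 + a.0) + (a.(0 + 0) + b.0 | (0 + 0)) + b.(b.0 + a.0)) ⊢ ··b··> n1
  n1 = b.(b.0 + a.0) + (a.(0 + 0) + b.0 | (0 + 0)) + b.(b.0 + a.0) ⊢ ··a··> n2, ··b··> n3, ··b··> n4
  n2 = 0 + 0 ⊢ stopped
  n3 = 0 | (0 + 0) ⊢ stopped
  n4 = b.0 + a.0 ⊢ ··a··> n5, ··b··> n5
  n5 = 0 ⊢ stopped
Partition-refinement fixed point:
  B0 = {m0, n0}
  B1 = {m1, n1}
  B2 = {m2, m3, m5, n2, n3, n5}
  B3 = {m4, n4}
m0 ∈ B0, n0 ∈ B0 → same block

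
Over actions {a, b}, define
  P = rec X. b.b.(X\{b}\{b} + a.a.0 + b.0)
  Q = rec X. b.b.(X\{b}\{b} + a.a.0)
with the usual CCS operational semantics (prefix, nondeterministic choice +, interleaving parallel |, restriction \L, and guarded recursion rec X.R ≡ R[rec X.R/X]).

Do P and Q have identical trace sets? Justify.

LTS(P): 5 reachable states
  u0 = rec X. b.b.(X\{b}\{b} + a.a.0 + b.0) ⊢ --b--▸ u1
  u1 = b.((rec X. b.b.(X\{b}\{b} + a.a.0 + b.0))\{b}\{b} + a.a.0 + b.0) ⊢ --b--▸ u2
  u2 = (rec X. b.b.(X\{b}\{b} + a.a.0 + b.0))\{b}\{b} + a.a.0 + b.0 ⊢ --a--▸ u3, --b--▸ u4
  u3 = a.0 ⊢ --a--▸ u4
  u4 = 0 ⊢ ·
LTS(Q): 5 reachable states
  v0 = rec X. b.b.(X\{b}\{b} + a.a.0) ⊢ --b--▸ v1
  v1 = b.((rec X. b.b.(X\{b}\{b} + a.a.0))\{b}\{b} + a.a.0) ⊢ --b--▸ v2
  v2 = (rec X. b.b.(X\{b}\{b} + a.a.0))\{b}\{b} + a.a.0 ⊢ --a--▸ v3
  v3 = a.0 ⊢ --a--▸ v4
  v4 = 0 ⊢ ·
Executing bbb from P (initial set {u0}):
  after b @ step 1: {u1}
  after b @ step 2: {u2}
  after b @ step 3: {u4}
  ✓ P
Executing bbb from Q (initial set {v0}):
  after b @ step 1: {v1}
  after b @ step 2: {v2}
  after b @ step 3: no successor for Q

NO — witness ⟨bbb⟩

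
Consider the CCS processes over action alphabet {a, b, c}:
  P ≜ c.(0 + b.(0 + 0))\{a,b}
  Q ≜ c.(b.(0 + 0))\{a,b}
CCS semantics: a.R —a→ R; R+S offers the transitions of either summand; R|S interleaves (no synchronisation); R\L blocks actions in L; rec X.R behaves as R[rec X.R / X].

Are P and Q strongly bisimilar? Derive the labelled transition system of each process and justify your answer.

bisimilar

P's transition system — 2 states:
  m0 = c.(0 + b.(0 + 0))\{a,b} has moves —c→ m1
  m1 = (0 + b.(0 + 0))\{a,b} has moves stopped
Q's transition system — 2 states:
  n0 = c.(b.(0 + 0))\{a,b} has moves —c→ n1
  n1 = (b.(0 + 0))\{a,b} has moves stopped
Bisimilarity quotient blocks:
  B0 = {m0, n0}
  B1 = {m1, n1}
m0 ∈ B0, n0 ∈ B0 → same block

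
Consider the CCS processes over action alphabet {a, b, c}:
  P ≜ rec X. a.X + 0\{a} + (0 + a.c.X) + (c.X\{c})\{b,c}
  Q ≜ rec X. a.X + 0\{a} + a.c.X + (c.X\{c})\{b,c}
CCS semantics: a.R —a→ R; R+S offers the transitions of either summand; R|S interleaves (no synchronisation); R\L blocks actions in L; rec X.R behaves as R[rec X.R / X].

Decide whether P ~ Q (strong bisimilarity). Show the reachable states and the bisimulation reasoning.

P ~ Q

Reachable graph of P (2 states):
  s0 = rec X. a.X + 0\{a} + (0 + a.c.X) + (c.X\{c})\{b,c} → -a-> s0, -a-> s1
  s1 = c.(rec X. a.X + 0\{a} + (0 + a.c.X) + (c.X\{c})\{b,c}) → -c-> s0
Reachable graph of Q (2 states):
  t0 = rec X. a.X + 0\{a} + a.c.X + (c.X\{c})\{b,c} → -a-> t0, -a-> t1
  t1 = c.(rec X. a.X + 0\{a} + a.c.X + (c.X\{c})\{b,c}) → -c-> t0
Coarsest stable partition (strong bisimilarity classes):
  B0 = {s0, t0}
  B1 = {s1, t1}
s0 ∈ B0, t0 ∈ B0 → same block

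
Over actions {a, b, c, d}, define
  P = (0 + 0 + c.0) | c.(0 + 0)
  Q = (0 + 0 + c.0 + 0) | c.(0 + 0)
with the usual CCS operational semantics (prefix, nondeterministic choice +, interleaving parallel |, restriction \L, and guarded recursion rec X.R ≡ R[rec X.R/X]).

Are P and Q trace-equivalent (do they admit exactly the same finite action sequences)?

YES

LTS(P): 4 reachable states
  p0 = (0 + 0 + c.0) | c.(0 + 0) → —c→ p1, —c→ p2
  p1 = (0 + 0 + c.0) | (0 + 0) → —c→ p3
  p2 = 0 | c.(0 + 0) → —c→ p3
  p3 = 0 | (0 + 0) → ∅
LTS(Q): 4 reachable states
  q0 = (0 + 0 + c.0 + 0) | c.(0 + 0) → —c→ q1, —c→ q2
  q1 = (0 + 0 + c.0 + 0) | (0 + 0) → —c→ q3
  q2 = 0 | c.(0 + 0) → —c→ q3
  q3 = 0 | (0 + 0) → ∅
Bisimilarity quotient blocks:
  B0 = {p0, q0}
  B1 = {p1, p2, q1, q2}
  B2 = {p3, q3}
p0 ∈ B0, q0 ∈ B0 → same block
Bisimilar ⇒ trace-equivalent.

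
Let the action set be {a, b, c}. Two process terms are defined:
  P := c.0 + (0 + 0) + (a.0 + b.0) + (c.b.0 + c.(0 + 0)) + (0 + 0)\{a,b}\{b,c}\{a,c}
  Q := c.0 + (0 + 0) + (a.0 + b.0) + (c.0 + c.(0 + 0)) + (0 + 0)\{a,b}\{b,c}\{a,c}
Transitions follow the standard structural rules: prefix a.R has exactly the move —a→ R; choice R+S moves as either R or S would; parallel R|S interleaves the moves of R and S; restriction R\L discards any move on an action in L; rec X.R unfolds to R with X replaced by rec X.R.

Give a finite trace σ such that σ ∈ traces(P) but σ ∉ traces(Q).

P's transition system — 4 states:
  s0 = c.0 + (0 + 0) + (a.0 + b.0) + (c.b.0 + c.(0 + 0)) + (0 + 0)\{a,b}\{b,c}\{a,c} ⊢ =a=> s1, =b=> s1, =c=> s1, =c=> s2, =c=> s3
  s1 = 0 ⊢ ·
  s2 = 0 + 0 ⊢ ·
  s3 = b.0 ⊢ =b=> s1
Q's transition system — 3 states:
  t0 = c.0 + (0 + 0) + (a.0 + b.0) + (c.0 + c.(0 + 0)) + (0 + 0)\{a,b}\{b,c}\{a,c} ⊢ =a=> t1, =b=> t1, =c=> t1, =c=> t2
  t1 = 0 ⊢ ·
  t2 = 0 + 0 ⊢ ·
Executing cb from P (initial set {s0}):
  step 1 (c): {s1, s2, s3}
  step 2 (b): {s1}
  — P admits the full trace.
Executing cb from Q (initial set {t0}):
  step 1 (c): {t1, t2}
  step 2 (b): no successor for Q

cb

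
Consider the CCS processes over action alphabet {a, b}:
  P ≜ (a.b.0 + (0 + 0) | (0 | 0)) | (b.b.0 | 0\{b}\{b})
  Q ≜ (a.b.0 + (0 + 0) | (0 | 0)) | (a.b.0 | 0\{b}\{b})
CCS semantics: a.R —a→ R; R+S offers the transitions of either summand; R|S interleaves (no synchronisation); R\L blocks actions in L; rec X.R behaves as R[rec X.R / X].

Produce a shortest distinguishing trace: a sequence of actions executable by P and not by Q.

LTS(P): 9 reachable states
  m0 = (a.b.0 + (0 + 0) | (0 | 0)) | (b.b.0 | 0\{b}\{b}) | ··a··> m1, ··b··> m2
  m1 = b.0 | (b.b.0 | 0\{b}\{b}) | ··b··> m3, ··b··> m4
  m2 = (a.b.0 + (0 + 0) | (0 | 0)) | (b.0 | 0\{b}\{b}) | ··a··> m4, ··b··> m5
  m3 = 0 | (b.b.0 | 0\{b}\{b}) | ··b··> m6
  m4 = b.0 | (b.0 | 0\{b}\{b}) | ··b··> m6, ··b··> m7
  m5 = (a.b.0 + (0 + 0) | (0 | 0)) | (0 | 0\{b}\{b}) | ··a··> m7
  m6 = 0 | (b.0 | 0\{b}\{b}) | ··b··> m8
  m7 = b.0 | (0 | 0\{b}\{b}) | ··b··> m8
  m8 = 0 | (0 | 0\{b}\{b}) | ·
LTS(Q): 9 reachable states
  n0 = (a.b.0 + (0 + 0) | (0 | 0)) | (a.b.0 | 0\{b}\{b}) | ··a··> n1, ··a··> n2
  n1 = (a.b.0 + (0 + 0) | (0 | 0)) | (b.0 | 0\{b}\{b}) | ··a··> n3, ··b··> n4
  n2 = b.0 | (a.b.0 | 0\{b}\{b}) | ··a··> n3, ··b··> n5
  n3 = b.0 | (b.0 | 0\{b}\{b}) | ··b··> n6, ··b··> n7
  n4 = (a.b.0 + (0 + 0) | (0 | 0)) | (0 | 0\{b}\{b}) | ··a··> n7
  n5 = 0 | (a.b.0 | 0\{b}\{b}) | ··a··> n6
  n6 = 0 | (b.0 | 0\{b}\{b}) | ··b··> n8
  n7 = b.0 | (0 | 0\{b}\{b}) | ··b··> n8
  n8 = 0 | (0 | 0\{b}\{b}) | ·
Trace ⟨b⟩ through P, begin at {m0}:
  step 1 (b): {m2}
  P completes σ.
Trace ⟨b⟩ through Q, begin at {n0}:
  step 1 (b): ∅  — Q cannot continue

b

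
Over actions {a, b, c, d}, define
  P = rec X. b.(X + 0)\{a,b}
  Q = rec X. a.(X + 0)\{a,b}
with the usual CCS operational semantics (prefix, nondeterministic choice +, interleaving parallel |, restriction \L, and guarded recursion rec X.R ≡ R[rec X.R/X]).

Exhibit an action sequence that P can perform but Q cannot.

b

LTS(P): 2 reachable states
  s0 = rec X. b.(X + 0)\{a,b} | =b=> s1
  s1 = ((rec X. b.(X + 0)\{a,b}) + 0)\{a,b} | deadlocked
LTS(Q): 2 reachable states
  t0 = rec X. a.(X + 0)\{a,b} | =a=> t1
  t1 = ((rec X. a.(X + 0)\{a,b}) + 0)\{a,b} | deadlocked
Run σ = ⟨b⟩ on P: start {s0}
  after b @ step 1: {s1}
  — P admits the full trace.
Run σ = ⟨b⟩ on Q: start {t0}
  after b @ step 1: no successor for Q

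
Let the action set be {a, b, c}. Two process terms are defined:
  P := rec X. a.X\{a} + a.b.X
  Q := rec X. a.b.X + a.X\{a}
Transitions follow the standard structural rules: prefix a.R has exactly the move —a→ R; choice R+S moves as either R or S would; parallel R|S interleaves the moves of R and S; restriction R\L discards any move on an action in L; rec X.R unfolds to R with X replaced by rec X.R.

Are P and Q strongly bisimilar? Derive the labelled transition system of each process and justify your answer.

LTS(P): 3 reachable states
  m0 = rec X. a.X\{a} + a.b.X has moves ··a··> m1, ··a··> m2
  m1 = (rec X. a.X\{a} + a.b.X)\{a} has moves ·
  m2 = b.(rec X. a.X\{a} + a.b.X) has moves ··b··> m0
LTS(Q): 3 reachable states
  n0 = rec X. a.b.X + a.X\{a} has moves ··a··> n1, ··a··> n2
  n1 = (rec X. a.b.X + a.X\{a})\{a} has moves ·
  n2 = b.(rec X. a.b.X + a.X\{a}) has moves ··b··> n0
Coarsest stable partition (strong bisimilarity classes):
  B0 = {m0, n0}
  B1 = {m2, n2}
  B2 = {m1, n1}
m0 ∈ B0, n0 ∈ B0 → same block

bisimilar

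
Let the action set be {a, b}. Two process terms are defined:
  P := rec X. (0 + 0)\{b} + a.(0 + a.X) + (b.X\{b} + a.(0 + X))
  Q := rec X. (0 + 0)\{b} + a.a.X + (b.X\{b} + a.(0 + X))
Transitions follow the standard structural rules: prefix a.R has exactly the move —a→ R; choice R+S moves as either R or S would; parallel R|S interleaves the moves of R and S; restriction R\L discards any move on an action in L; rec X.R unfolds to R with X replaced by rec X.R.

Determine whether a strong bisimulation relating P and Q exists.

P ~ Q

LTS(P): 6 reachable states
  s0 = rec X. (0 + 0)\{b} + a.(0 + a.X) + (b.X\{b} + a.(0 + X)) :: —a→ s1, —a→ s2, —b→ s3
  s1 = 0 + (rec X. (0 + 0)\{b} + a.(0 + a.X) + (b.X\{b} + a.(0 + X))) :: —a→ s1, —a→ s2, —b→ s3
  s2 = 0 + a.(rec X. (0 + 0)\{b} + a.(0 + a.X) + (b.X\{b} + a.(0 + X))) :: —a→ s0
  s3 = (rec X. (0 + 0)\{b} + a.(0 + a.X) + (b.X\{b} + a.(0 + X)))\{b} :: —a→ s4, —a→ s5
  s4 = (0 + (rec X. (0 + 0)\{b} + a.(0 + a.X) + (b.X\{b} + a.(0 + X))))\{b} :: —a→ s4, —a→ s5
  s5 = (0 + a.(rec X. (0 + 0)\{b} + a.(0 + a.X) + (b.X\{b} + a.(0 + X))))\{b} :: —a→ s3
LTS(Q): 6 reachable states
  t0 = rec X. (0 + 0)\{b} + a.a.X + (b.X\{b} + a.(0 + X)) :: —a→ t1, —a→ t2, —b→ t3
  t1 = 0 + (rec X. (0 + 0)\{b} + a.a.X + (b.X\{b} + a.(0 + X))) :: —a→ t1, —a→ t2, —b→ t3
  t2 = a.(rec X. (0 + 0)\{b} + a.a.X + (b.X\{b} + a.(0 + X))) :: —a→ t0
  t3 = (rec X. (0 + 0)\{b} + a.a.X + (b.X\{b} + a.(0 + X)))\{b} :: —a→ t4, —a→ t5
  t4 = (0 + (rec X. (0 + 0)\{b} + a.a.X + (b.X\{b} + a.(0 + X))))\{b} :: —a→ t4, —a→ t5
  t5 = (a.(rec X. (0 + 0)\{b} + a.a.X + (b.X\{b} + a.(0 + X))))\{b} :: —a→ t3
Partition-refinement fixed point:
  B0 = {s0, s1, t0, t1}
  B1 = {s3, s4, s5, t3, t4, t5}
  B2 = {s2, t2}
s0 ∈ B0, t0 ∈ B0 → same block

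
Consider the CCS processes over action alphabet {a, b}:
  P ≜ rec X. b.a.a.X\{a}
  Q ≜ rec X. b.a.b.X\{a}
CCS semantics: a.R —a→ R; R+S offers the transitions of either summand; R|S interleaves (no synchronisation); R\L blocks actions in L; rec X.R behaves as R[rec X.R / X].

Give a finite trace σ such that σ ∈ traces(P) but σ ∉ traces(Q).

Reachable graph of P (5 states):
  u0 = rec X. b.a.a.X\{a} | --b--▸ u1
  u1 = a.a.(rec X. b.a.a.X\{a})\{a} | --a--▸ u2
  u2 = a.(rec X. b.a.a.X\{a})\{a} | --a--▸ u3
  u3 = (rec X. b.a.a.X\{a})\{a} | --b--▸ u4
  u4 = (a.a.(rec X. b.a.a.X\{a})\{a})\{a} | stopped
Reachable graph of Q (5 states):
  v0 = rec X. b.a.b.X\{a} | --b--▸ v1
  v1 = a.b.(rec X. b.a.b.X\{a})\{a} | --a--▸ v2
  v2 = b.(rec X. b.a.b.X\{a})\{a} | --b--▸ v3
  v3 = (rec X. b.a.b.X\{a})\{a} | --b--▸ v4
  v4 = (a.b.(rec X. b.a.b.X\{a})\{a})\{a} | stopped
Executing baa from P (initial set {u0}):
  step 1 (b): {u1}
  step 2 (a): {u2}
  step 3 (a): {u3}
  — P admits the full trace.
Executing baa from Q (initial set {v0}):
  step 1 (b): {v1}
  step 2 (a): {v2}
  step 3 (a): ∅ (Q stuck)

baa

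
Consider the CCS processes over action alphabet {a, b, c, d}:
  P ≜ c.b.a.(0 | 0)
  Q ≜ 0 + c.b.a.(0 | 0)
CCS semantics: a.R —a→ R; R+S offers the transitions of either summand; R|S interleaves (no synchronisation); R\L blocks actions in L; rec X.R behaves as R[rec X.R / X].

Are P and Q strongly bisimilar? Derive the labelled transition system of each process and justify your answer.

bisimilar

P's transition system — 4 states:
  s0 = c.b.a.(0 | 0) :: ··c··> s1
  s1 = b.a.(0 | 0) :: ··b··> s2
  s2 = a.(0 | 0) :: ··a··> s3
  s3 = 0 | 0 :: deadlocked
Q's transition system — 4 states:
  t0 = 0 + c.b.a.(0 | 0) :: ··c··> t1
  t1 = b.a.(0 | 0) :: ··b··> t2
  t2 = a.(0 | 0) :: ··a··> t3
  t3 = 0 | 0 :: deadlocked
Bisimilarity quotient blocks:
  B0 = {s0, t0}
  B1 = {s1, t1}
  B2 = {s2, t2}
  B3 = {s3, t3}
s0 ∈ B0, t0 ∈ B0 → same block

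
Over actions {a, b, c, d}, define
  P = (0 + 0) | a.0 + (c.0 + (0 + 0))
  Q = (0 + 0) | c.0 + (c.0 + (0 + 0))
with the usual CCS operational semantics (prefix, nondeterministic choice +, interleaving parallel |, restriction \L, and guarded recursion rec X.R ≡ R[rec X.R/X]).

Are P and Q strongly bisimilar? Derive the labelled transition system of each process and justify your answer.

NO

Reachable graph of P (3 states):
  m0 = (0 + 0) | a.0 + (c.0 + (0 + 0)) | =a=> m1, =c=> m2
  m1 = (0 + 0) | 0 | stopped
  m2 = 0 | stopped
Reachable graph of Q (3 states):
  n0 = (0 + 0) | c.0 + (c.0 + (0 + 0)) | =c=> n1, =c=> n2
  n1 = (0 + 0) | 0 | stopped
  n2 = 0 | stopped
Bisimilarity quotient blocks:
  B0 = {m0}
  B1 = {m1, m2, n1, n2}
  B2 = {n0}
m0 ∈ B0, n0 ∈ B2 → different blocks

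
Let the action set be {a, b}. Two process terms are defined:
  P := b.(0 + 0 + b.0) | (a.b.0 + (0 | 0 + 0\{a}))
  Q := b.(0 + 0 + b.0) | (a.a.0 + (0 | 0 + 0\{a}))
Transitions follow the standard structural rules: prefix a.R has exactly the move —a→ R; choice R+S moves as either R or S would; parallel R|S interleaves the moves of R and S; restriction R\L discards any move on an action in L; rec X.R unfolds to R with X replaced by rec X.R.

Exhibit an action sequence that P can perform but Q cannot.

LTS(P): 9 reachable states
  s0 = b.(0 + 0 + b.0) | (a.b.0 + (0 | 0 + 0\{a})) has moves --a--▸ s1, --b--▸ s2
  s1 = b.(0 + 0 + b.0) | b.0 has moves --b--▸ s3, --b--▸ s4
  s2 = (0 + 0 + b.0) | (a.b.0 + (0 | 0 + 0\{a})) has moves --a--▸ s3, --b--▸ s5
  s3 = (0 + 0 + b.0) | b.0 has moves --b--▸ s6, --b--▸ s7
  s4 = b.(0 + 0 + b.0) | 0 has moves --b--▸ s6
  s5 = 0 | (a.b.0 + (0 | 0 + 0\{a})) has moves --a--▸ s7
  s6 = (0 + 0 + b.0) | 0 has moves --b--▸ s8
  s7 = 0 | b.0 has moves --b--▸ s8
  s8 = 0 | 0 has moves (no moves)
LTS(Q): 9 reachable states
  t0 = b.(0 + 0 + b.0) | (a.a.0 + (0 | 0 + 0\{a})) has moves --a--▸ t1, --b--▸ t2
  t1 = b.(0 + 0 + b.0) | a.0 has moves --a--▸ t3, --b--▸ t4
  t2 = (0 + 0 + b.0) | (a.a.0 + (0 | 0 + 0\{a})) has moves --a--▸ t4, --b--▸ t5
  t3 = b.(0 + 0 + b.0) | 0 has moves --b--▸ t6
  t4 = (0 + 0 + b.0) | a.0 has moves --a--▸ t6, --b--▸ t7
  t5 = 0 | (a.a.0 + (0 | 0 + 0\{a})) has moves --a--▸ t7
  t6 = (0 + 0 + b.0) | 0 has moves --b--▸ t8
  t7 = 0 | a.0 has moves --a--▸ t8
  t8 = 0 | 0 has moves (no moves)
Trace ⟨abbb⟩ through P, begin at {s0}:
  [1] a ⇒ {s1}
  [2] b ⇒ {s3, s4}
  [3] b ⇒ {s6, s7}
  [4] b ⇒ {s8}
  P completes σ.
Trace ⟨abbb⟩ through Q, begin at {t0}:
  [1] a ⇒ {t1}
  [2] b ⇒ {t4}
  [3] b ⇒ {t7}
  [4] b ⇒ ∅  — Q cannot continue

abbb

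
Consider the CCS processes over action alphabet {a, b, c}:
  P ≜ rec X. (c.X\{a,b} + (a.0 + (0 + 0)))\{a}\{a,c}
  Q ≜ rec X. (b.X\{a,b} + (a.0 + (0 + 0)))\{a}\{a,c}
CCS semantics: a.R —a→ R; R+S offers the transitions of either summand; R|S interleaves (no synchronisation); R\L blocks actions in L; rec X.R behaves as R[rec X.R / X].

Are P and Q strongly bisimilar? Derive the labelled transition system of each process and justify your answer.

P's transition system — 1 states:
  m0 = rec X. (c.X\{a,b} + (a.0 + (0 + 0)))\{a}\{a,c} ⊢ ·
Q's transition system — 2 states:
  n0 = rec X. (b.X\{a,b} + (a.0 + (0 + 0)))\{a}\{a,c} ⊢ --b--▸ n1
  n1 = (rec X. (b.X\{a,b} + (a.0 + (0 + 0)))\{a}\{a,c})\{a,b}\{a}\{a,c} ⊢ ·
Bisimilarity quotient blocks:
  B0 = {m0, n1}
  B1 = {n0}
m0 ∈ B0, n0 ∈ B1 → different blocks

not bisimilar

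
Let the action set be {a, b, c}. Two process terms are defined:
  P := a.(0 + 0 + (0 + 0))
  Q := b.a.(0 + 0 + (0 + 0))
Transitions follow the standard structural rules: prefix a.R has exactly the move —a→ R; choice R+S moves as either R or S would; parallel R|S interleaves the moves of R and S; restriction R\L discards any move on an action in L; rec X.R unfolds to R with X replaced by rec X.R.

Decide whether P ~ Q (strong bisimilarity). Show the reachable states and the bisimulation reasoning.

Reachable graph of P (2 states):
  m0 = a.(0 + 0 + (0 + 0)) → —a→ m1
  m1 = 0 + 0 + (0 + 0) → ·
Reachable graph of Q (3 states):
  n0 = b.a.(0 + 0 + (0 + 0)) → —b→ n1
  n1 = a.(0 + 0 + (0 + 0)) → —a→ n2
  n2 = 0 + 0 + (0 + 0) → ·
Bisimilarity quotient blocks:
  B0 = {m0, n1}
  B1 = {m1, n2}
  B2 = {n0}
m0 ∈ B0, n0 ∈ B2 → different blocks

P ≁ Q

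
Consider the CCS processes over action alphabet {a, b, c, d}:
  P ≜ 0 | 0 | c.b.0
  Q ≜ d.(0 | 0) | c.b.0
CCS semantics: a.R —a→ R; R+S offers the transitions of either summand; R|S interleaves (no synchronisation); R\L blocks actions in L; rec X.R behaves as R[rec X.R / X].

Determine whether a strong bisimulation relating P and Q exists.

not bisimilar

P's transition system — 3 states:
  m0 = 0 | 0 | c.b.0 | -c-> m1
  m1 = 0 | 0 | b.0 | -b-> m2
  m2 = 0 | 0 | 0 | stopped
Q's transition system — 6 states:
  n0 = d.(0 | 0) | c.b.0 | -c-> n1, -d-> n2
  n1 = d.(0 | 0) | b.0 | -b-> n3, -d-> n4
  n2 = 0 | 0 | c.b.0 | -c-> n4
  n3 = d.(0 | 0) | 0 | -d-> n5
  n4 = 0 | 0 | b.0 | -b-> n5
  n5 = 0 | 0 | 0 | stopped
Partition-refinement fixed point:
  B0 = {m0, n2}
  B1 = {m1, n4}
  B2 = {m2, n5}
  B3 = {n0}
  B4 = {n1}
  B5 = {n3}
m0 ∈ B0, n0 ∈ B3 → different blocks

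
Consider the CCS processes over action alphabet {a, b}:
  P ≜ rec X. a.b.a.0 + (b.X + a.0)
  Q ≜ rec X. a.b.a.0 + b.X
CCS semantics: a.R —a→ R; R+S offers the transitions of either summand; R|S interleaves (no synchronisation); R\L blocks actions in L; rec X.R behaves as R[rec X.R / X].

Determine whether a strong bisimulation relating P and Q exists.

Reachable graph of P (4 states):
  s0 = rec X. a.b.a.0 + (b.X + a.0) ⊢ ··a··> s1, ··a··> s2, ··b··> s0
  s1 = 0 ⊢ (no moves)
  s2 = b.a.0 ⊢ ··b··> s3
  s3 = a.0 ⊢ ··a··> s1
Reachable graph of Q (4 states):
  t0 = rec X. a.b.a.0 + b.X ⊢ ··a··> t1, ··b··> t0
  t1 = b.a.0 ⊢ ··b··> t2
  t2 = a.0 ⊢ ··a··> t3
  t3 = 0 ⊢ (no moves)
Coarsest stable partition (strong bisimilarity classes):
  B0 = {s0}
  B1 = {s1, t3}
  B2 = {s2, t1}
  B3 = {s3, t2}
  B4 = {t0}
s0 ∈ B0, t0 ∈ B4 → different blocks

not bisimilar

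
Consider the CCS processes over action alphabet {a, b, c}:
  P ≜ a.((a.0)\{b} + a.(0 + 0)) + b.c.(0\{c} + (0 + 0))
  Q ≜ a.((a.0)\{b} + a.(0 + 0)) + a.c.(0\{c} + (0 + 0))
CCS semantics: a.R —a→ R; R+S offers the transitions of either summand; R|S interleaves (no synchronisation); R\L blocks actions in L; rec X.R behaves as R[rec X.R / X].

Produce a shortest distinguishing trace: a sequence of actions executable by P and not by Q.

LTS(P): 6 reachable states
  p0 = a.((a.0)\{b} + a.(0 + 0)) + b.c.(0\{c} + (0 + 0)) → —a→ p1, —b→ p2
  p1 = (a.0)\{b} + a.(0 + 0) → —a→ p3, —a→ p4
  p2 = c.(0\{c} + (0 + 0)) → —c→ p5
  p3 = 0 + 0 → (no moves)
  p4 = 0\{b} → (no moves)
  p5 = 0\{c} + (0 + 0) → (no moves)
LTS(Q): 6 reachable states
  q0 = a.((a.0)\{b} + a.(0 + 0)) + a.c.(0\{c} + (0 + 0)) → —a→ q1, —a→ q2
  q1 = (a.0)\{b} + a.(0 + 0) → —a→ q3, —a→ q4
  q2 = c.(0\{c} + (0 + 0)) → —c→ q5
  q3 = 0 + 0 → (no moves)
  q4 = 0\{b} → (no moves)
  q5 = 0\{c} + (0 + 0) → (no moves)
Trace ⟨b⟩ through P, begin at {p0}:
  step 1 (b): {p2}
  — P admits the full trace.
Trace ⟨b⟩ through Q, begin at {q0}:
  step 1 (b): ∅ (Q stuck)

b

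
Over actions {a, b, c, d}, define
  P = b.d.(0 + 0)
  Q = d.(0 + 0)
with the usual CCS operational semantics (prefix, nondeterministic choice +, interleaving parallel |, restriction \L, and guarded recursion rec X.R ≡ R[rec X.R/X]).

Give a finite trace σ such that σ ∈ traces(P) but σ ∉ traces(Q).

b

LTS(P): 3 reachable states
  m0 = b.d.(0 + 0) has moves —b→ m1
  m1 = d.(0 + 0) has moves —d→ m2
  m2 = 0 + 0 has moves stopped
LTS(Q): 2 reachable states
  n0 = d.(0 + 0) has moves —d→ n1
  n1 = 0 + 0 has moves stopped
Trace ⟨b⟩ through P, begin at {m0}:
  after b @ step 1: {m1}
  ✓ P
Trace ⟨b⟩ through Q, begin at {n0}:
  after b @ step 1: ∅ (Q stuck)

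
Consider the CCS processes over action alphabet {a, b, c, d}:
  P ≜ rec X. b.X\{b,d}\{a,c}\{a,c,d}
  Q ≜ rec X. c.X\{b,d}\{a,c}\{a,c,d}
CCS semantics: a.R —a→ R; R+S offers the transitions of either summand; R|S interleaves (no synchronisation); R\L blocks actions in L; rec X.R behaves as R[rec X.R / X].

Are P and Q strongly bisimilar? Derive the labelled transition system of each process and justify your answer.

not bisimilar

Reachable graph of P (2 states):
  s0 = rec X. b.X\{b,d}\{a,c}\{a,c,d} | =b=> s1
  s1 = (rec X. b.X\{b,d}\{a,c}\{a,c,d})\{b,d}\{a,c}\{a,c,d} | deadlocked
Reachable graph of Q (2 states):
  t0 = rec X. c.X\{b,d}\{a,c}\{a,c,d} | =c=> t1
  t1 = (rec X. c.X\{b,d}\{a,c}\{a,c,d})\{b,d}\{a,c}\{a,c,d} | deadlocked
Bisimilarity quotient blocks:
  B0 = {s0}
  B1 = {s1, t1}
  B2 = {t0}
s0 ∈ B0, t0 ∈ B2 → different blocks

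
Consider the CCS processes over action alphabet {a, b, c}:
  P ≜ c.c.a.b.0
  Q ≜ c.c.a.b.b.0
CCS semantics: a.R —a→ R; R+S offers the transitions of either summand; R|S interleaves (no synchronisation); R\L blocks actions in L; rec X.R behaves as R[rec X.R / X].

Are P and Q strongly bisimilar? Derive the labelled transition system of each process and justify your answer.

P ≁ Q

Reachable graph of P (5 states):
  u0 = c.c.a.b.0 | —c→ u1
  u1 = c.a.b.0 | —c→ u2
  u2 = a.b.0 | —a→ u3
  u3 = b.0 | —b→ u4
  u4 = 0 | ∅
Reachable graph of Q (6 states):
  v0 = c.c.a.b.b.0 | —c→ v1
  v1 = c.a.b.b.0 | —c→ v2
  v2 = a.b.b.0 | —a→ v3
  v3 = b.b.0 | —b→ v4
  v4 = b.0 | —b→ v5
  v5 = 0 | ∅
Coarsest stable partition (strong bisimilarity classes):
  B0 = {u0}
  B1 = {u1}
  B2 = {u2}
  B3 = {u3, v4}
  B4 = {u4, v5}
  B5 = {v0}
  B6 = {v1}
  B7 = {v2}
  B8 = {v3}
u0 ∈ B0, v0 ∈ B5 → different blocks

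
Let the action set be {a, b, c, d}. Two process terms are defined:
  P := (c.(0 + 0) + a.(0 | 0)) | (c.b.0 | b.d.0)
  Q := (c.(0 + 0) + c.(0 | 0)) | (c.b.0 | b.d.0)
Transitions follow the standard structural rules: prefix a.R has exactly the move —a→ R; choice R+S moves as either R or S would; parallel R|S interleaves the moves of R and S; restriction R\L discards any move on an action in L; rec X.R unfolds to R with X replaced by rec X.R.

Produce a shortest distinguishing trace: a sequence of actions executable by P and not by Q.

P's transition system — 27 states:
  p0 = (c.(0 + 0) + a.(0 | 0)) | (c.b.0 | b.d.0) ⊢ -a-> p1, -b-> p2, -c-> p3, -c-> p4
  p1 = 0 | 0 | (c.b.0 | b.d.0) ⊢ -b-> p5, -c-> p6
  p2 = (c.(0 + 0) + a.(0 | 0)) | (c.b.0 | d.0) ⊢ -a-> p5, -c-> p7, -c-> p8, -d-> p9
  p3 = (0 + 0) | (c.b.0 | b.d.0) ⊢ -b-> p7, -c-> p10
  p4 = (c.(0 + 0) + a.(0 | 0)) | (b.0 | b.d.0) ⊢ -a-> p6, -b-> p11, -b-> p8, -c-> p10
  p5 = 0 | 0 | (c.b.0 | d.0) ⊢ -c-> p12, -d-> p13
  p6 = 0 | 0 | (b.0 | b.d.0) ⊢ -b-> p12, -b-> p14
  p7 = (0 + 0) | (c.b.0 | d.0) ⊢ -c-> p15, -d-> p16
  p8 = (c.(0 + 0) + a.(0 | 0)) | (b.0 | d.0) ⊢ -a-> p12, -b-> p17, -c-> p15, -d-> p18
  p9 = (c.(0 + 0) + a.(0 | 0)) | (c.b.0 | 0) ⊢ -a-> p13, -c-> p16, -c-> p18
  p10 = (0 + 0) | (b.0 | b.d.0) ⊢ -b-> p15, -b-> p19
  p11 = (c.(0 + 0) + a.(0 | 0)) | (0 | b.d.0) ⊢ -a-> p14, -b-> p17, -c-> p19
  p12 = 0 | 0 | (b.0 | d.0) ⊢ -b-> p20, -d-> p21
  p13 = 0 | 0 | (c.b.0 | 0) ⊢ -c-> p21
  p14 = 0 | 0 | (0 | b.d.0) ⊢ -b-> p20
  p15 = (0 + 0) | (b.0 | d.0) ⊢ -b-> p22, -d-> p23
  p16 = (0 + 0) | (c.b.0 | 0) ⊢ -c-> p23
  p17 = (c.(0 + 0) + a.(0 | 0)) | (0 | d.0) ⊢ -a-> p20, -c-> p22, -d-> p24
  p18 = (c.(0 + 0) + a.(0 | 0)) | (b.0 | 0) ⊢ -a-> p21, -b-> p24, -c-> p23
  p19 = (0 + 0) | (0 | b.d.0) ⊢ -b-> p22
  p20 = 0 | 0 | (0 | d.0) ⊢ -d-> p25
  p21 = 0 | 0 | (b.0 | 0) ⊢ -b-> p25
  p22 = (0 + 0) | (0 | d.0) ⊢ -d-> p26
  p23 = (0 + 0) | (b.0 | 0) ⊢ -b-> p26
  p24 = (c.(0 + 0) + a.(0 | 0)) | (0 | 0) ⊢ -a-> p25, -c-> p26
  p25 = 0 | 0 | (0 | 0) ⊢ ∅
  p26 = (0 + 0) | (0 | 0) ⊢ ∅
Q's transition system — 27 states:
  q0 = (c.(0 + 0) + c.(0 | 0)) | (c.b.0 | b.d.0) ⊢ -b-> q1, -c-> q2, -c-> q3, -c-> q4
  q1 = (c.(0 + 0) + c.(0 | 0)) | (c.b.0 | d.0) ⊢ -c-> q5, -c-> q6, -c-> q7, -d-> q8
  q2 = (0 + 0) | (c.b.0 | b.d.0) ⊢ -b-> q5, -c-> q9
  q3 = (c.(0 + 0) + c.(0 | 0)) | (b.0 | b.d.0) ⊢ -b-> q10, -b-> q6, -c-> q11, -c-> q9
  q4 = 0 | 0 | (c.b.0 | b.d.0) ⊢ -b-> q7, -c-> q11
  q5 = (0 + 0) | (c.b.0 | d.0) ⊢ -c-> q12, -d-> q13
  q6 = (c.(0 + 0) + c.(0 | 0)) | (b.0 | d.0) ⊢ -b-> q14, -c-> q12, -c-> q15, -d-> q16
  q7 = 0 | 0 | (c.b.0 | d.0) ⊢ -c-> q15, -d-> q17
  q8 = (c.(0 + 0) + c.(0 | 0)) | (c.b.0 | 0) ⊢ -c-> q13, -c-> q16, -c-> q17
  q9 = (0 + 0) | (b.0 | b.d.0) ⊢ -b-> q12, -b-> q18
  q10 = (c.(0 + 0) + c.(0 | 0)) | (0 | b.d.0) ⊢ -b-> q14, -c-> q18, -c-> q19
  q11 = 0 | 0 | (b.0 | b.d.0) ⊢ -b-> q15, -b-> q19
  q12 = (0 + 0) | (b.0 | d.0) ⊢ -b-> q20, -d-> q21
  q13 = (0 + 0) | (c.b.0 | 0) ⊢ -c-> q21
  q14 = (c.(0 + 0) + c.(0 | 0)) | (0 | d.0) ⊢ -c-> q20, -c-> q22, -d-> q23
  q15 = 0 | 0 | (b.0 | d.0) ⊢ -b-> q22, -d-> q24
  q16 = (c.(0 + 0) + c.(0 | 0)) | (b.0 | 0) ⊢ -b-> q23, -c-> q21, -c-> q24
  q17 = 0 | 0 | (c.b.0 | 0) ⊢ -c-> q24
  q18 = (0 + 0) | (0 | b.d.0) ⊢ -b-> q20
  q19 = 0 | 0 | (0 | b.d.0) ⊢ -b-> q22
  q20 = (0 + 0) | (0 | d.0) ⊢ -d-> q25
  q21 = (0 + 0) | (b.0 | 0) ⊢ -b-> q25
  q22 = 0 | 0 | (0 | d.0) ⊢ -d-> q26
  q23 = (c.(0 + 0) + c.(0 | 0)) | (0 | 0) ⊢ -c-> q25, -c-> q26
  q24 = 0 | 0 | (b.0 | 0) ⊢ -b-> q26
  q25 = (0 + 0) | (0 | 0) ⊢ ∅
  q26 = 0 | 0 | (0 | 0) ⊢ ∅
Trace ⟨a⟩ through P, begin at {p0}:
  after a @ step 1: {p1}
  P completes σ.
Trace ⟨a⟩ through Q, begin at {q0}:
  after a @ step 1: ∅ (Q stuck)

a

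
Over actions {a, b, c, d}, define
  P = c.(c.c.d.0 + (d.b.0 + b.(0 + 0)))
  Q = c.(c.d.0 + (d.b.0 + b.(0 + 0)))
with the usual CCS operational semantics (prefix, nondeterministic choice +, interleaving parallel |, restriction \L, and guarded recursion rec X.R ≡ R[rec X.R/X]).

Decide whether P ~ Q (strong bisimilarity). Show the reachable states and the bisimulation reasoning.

Reachable graph of P (7 states):
  p0 = c.(c.c.d.0 + (d.b.0 + b.(0 + 0))) → --c--▸ p1
  p1 = c.c.d.0 + (d.b.0 + b.(0 + 0)) → --b--▸ p2, --c--▸ p3, --d--▸ p4
  p2 = 0 + 0 → stopped
  p3 = c.d.0 → --c--▸ p5
  p4 = b.0 → --b--▸ p6
  p5 = d.0 → --d--▸ p6
  p6 = 0 → stopped
Reachable graph of Q (6 states):
  q0 = c.(c.d.0 + (d.b.0 + b.(0 + 0))) → --c--▸ q1
  q1 = c.d.0 + (d.b.0 + b.(0 + 0)) → --b--▸ q2, --c--▸ q3, --d--▸ q4
  q2 = 0 + 0 → stopped
  q3 = d.0 → --d--▸ q5
  q4 = b.0 → --b--▸ q5
  q5 = 0 → stopped
Bisimilarity quotient blocks:
  B0 = {p0}
  B1 = {p1}
  B2 = {p4, q4}
  B3 = {p2, p6, q2, q5}
  B4 = {p3}
  B5 = {p5, q3}
  B6 = {q0}
  B7 = {q1}
p0 ∈ B0, q0 ∈ B6 → different blocks

not bisimilar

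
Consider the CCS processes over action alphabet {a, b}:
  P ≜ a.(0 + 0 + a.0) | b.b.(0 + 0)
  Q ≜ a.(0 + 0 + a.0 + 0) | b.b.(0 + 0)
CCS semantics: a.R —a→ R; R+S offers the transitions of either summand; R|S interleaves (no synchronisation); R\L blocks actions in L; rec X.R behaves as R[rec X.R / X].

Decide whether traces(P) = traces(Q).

LTS(P): 9 reachable states
  u0 = a.(0 + 0 + a.0) | b.b.(0 + 0) has moves =a=> u1, =b=> u2
  u1 = (0 + 0 + a.0) | b.b.(0 + 0) has moves =a=> u3, =b=> u4
  u2 = a.(0 + 0 + a.0) | b.(0 + 0) has moves =a=> u4, =b=> u5
  u3 = 0 | b.b.(0 + 0) has moves =b=> u6
  u4 = (0 + 0 + a.0) | b.(0 + 0) has moves =a=> u6, =b=> u7
  u5 = a.(0 + 0 + a.0) | (0 + 0) has moves =a=> u7
  u6 = 0 | b.(0 + 0) has moves =b=> u8
  u7 = (0 + 0 + a.0) | (0 + 0) has moves =a=> u8
  u8 = 0 | (0 + 0) has moves deadlocked
LTS(Q): 9 reachable states
  v0 = a.(0 + 0 + a.0 + 0) | b.b.(0 + 0) has moves =a=> v1, =b=> v2
  v1 = (0 + 0 + a.0 + 0) | b.b.(0 + 0) has moves =a=> v3, =b=> v4
  v2 = a.(0 + 0 + a.0 + 0) | b.(0 + 0) has moves =a=> v4, =b=> v5
  v3 = 0 | b.b.(0 + 0) has moves =b=> v6
  v4 = (0 + 0 + a.0 + 0) | b.(0 + 0) has moves =a=> v6, =b=> v7
  v5 = a.(0 + 0 + a.0 + 0) | (0 + 0) has moves =a=> v7
  v6 = 0 | b.(0 + 0) has moves =b=> v8
  v7 = (0 + 0 + a.0 + 0) | (0 + 0) has moves =a=> v8
  v8 = 0 | (0 + 0) has moves deadlocked
Bisimilarity quotient blocks:
  B0 = {u0, v0}
  B1 = {u1, v1}
  B2 = {u4, v4}
  B3 = {u7, v7}
  B4 = {u8, v8}
  B5 = {u6, v6}
  B6 = {u3, v3}
  B7 = {u2, v2}
  B8 = {u5, v5}
u0 ∈ B0, v0 ∈ B0 → same block
Bisimilar ⇒ trace-equivalent.

traces(P) = traces(Q)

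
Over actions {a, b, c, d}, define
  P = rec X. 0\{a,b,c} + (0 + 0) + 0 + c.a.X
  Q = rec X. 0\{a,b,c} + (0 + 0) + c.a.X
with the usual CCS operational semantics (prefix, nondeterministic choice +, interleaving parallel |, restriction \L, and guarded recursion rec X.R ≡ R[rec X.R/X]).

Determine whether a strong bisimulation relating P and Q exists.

YES

Reachable graph of P (2 states):
  m0 = rec X. 0\{a,b,c} + (0 + 0) + 0 + c.a.X | —c→ m1
  m1 = a.(rec X. 0\{a,b,c} + (0 + 0) + 0 + c.a.X) | —a→ m0
Reachable graph of Q (2 states):
  n0 = rec X. 0\{a,b,c} + (0 + 0) + c.a.X | —c→ n1
  n1 = a.(rec X. 0\{a,b,c} + (0 + 0) + c.a.X) | —a→ n0
Partition-refinement fixed point:
  B0 = {m0, n0}
  B1 = {m1, n1}
m0 ∈ B0, n0 ∈ B0 → same block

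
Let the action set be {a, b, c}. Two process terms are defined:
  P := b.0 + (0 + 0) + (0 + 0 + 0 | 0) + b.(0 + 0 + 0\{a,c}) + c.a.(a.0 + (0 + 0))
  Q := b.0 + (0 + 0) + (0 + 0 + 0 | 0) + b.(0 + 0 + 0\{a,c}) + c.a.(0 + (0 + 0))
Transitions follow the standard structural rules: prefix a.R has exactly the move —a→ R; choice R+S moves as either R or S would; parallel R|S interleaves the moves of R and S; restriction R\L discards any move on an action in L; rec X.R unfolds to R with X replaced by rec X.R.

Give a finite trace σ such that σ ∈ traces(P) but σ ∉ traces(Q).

caa

LTS(P): 5 reachable states
  m0 = b.0 + (0 + 0) + (0 + 0 + 0 | 0) + b.(0 + 0 + 0\{a,c}) + c.a.(a.0 + (0 + 0)) | -b-> m1, -b-> m2, -c-> m3
  m1 = 0 | ·
  m2 = 0 + 0 + 0\{a,c} | ·
  m3 = a.(a.0 + (0 + 0)) | -a-> m4
  m4 = a.0 + (0 + 0) | -a-> m1
LTS(Q): 5 reachable states
  n0 = b.0 + (0 + 0) + (0 + 0 + 0 | 0) + b.(0 + 0 + 0\{a,c}) + c.a.(0 + (0 + 0)) | -b-> n1, -b-> n2, -c-> n3
  n1 = 0 | ·
  n2 = 0 + 0 + 0\{a,c} | ·
  n3 = a.(0 + (0 + 0)) | -a-> n4
  n4 = 0 + (0 + 0) | ·
Trace ⟨caa⟩ through P, begin at {m0}:
  after c @ step 1: {m3}
  after a @ step 2: {m4}
  after a @ step 3: {m1}
  ✓ P
Trace ⟨caa⟩ through Q, begin at {n0}:
  after c @ step 1: {n3}
  after a @ step 2: {n4}
  after a @ step 3: ∅ (Q stuck)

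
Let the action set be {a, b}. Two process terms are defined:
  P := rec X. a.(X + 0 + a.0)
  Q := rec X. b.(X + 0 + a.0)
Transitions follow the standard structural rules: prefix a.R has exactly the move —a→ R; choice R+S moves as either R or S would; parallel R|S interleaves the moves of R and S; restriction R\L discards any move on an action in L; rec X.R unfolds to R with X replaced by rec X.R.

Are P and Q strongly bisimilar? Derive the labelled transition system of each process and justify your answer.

P ≁ Q

LTS(P): 3 reachable states
  s0 = rec X. a.(X + 0 + a.0) has moves ··a··> s1
  s1 = (rec X. a.(X + 0 + a.0)) + 0 + a.0 has moves ··a··> s1, ··a··> s2
  s2 = 0 has moves ·
LTS(Q): 3 reachable states
  t0 = rec X. b.(X + 0 + a.0) has moves ··b··> t1
  t1 = (rec X. b.(X + 0 + a.0)) + 0 + a.0 has moves ··a··> t2, ··b··> t1
  t2 = 0 has moves ·
Partition-refinement fixed point:
  B0 = {s0}
  B1 = {s1}
  B2 = {s2, t2}
  B3 = {t0}
  B4 = {t1}
s0 ∈ B0, t0 ∈ B3 → different blocks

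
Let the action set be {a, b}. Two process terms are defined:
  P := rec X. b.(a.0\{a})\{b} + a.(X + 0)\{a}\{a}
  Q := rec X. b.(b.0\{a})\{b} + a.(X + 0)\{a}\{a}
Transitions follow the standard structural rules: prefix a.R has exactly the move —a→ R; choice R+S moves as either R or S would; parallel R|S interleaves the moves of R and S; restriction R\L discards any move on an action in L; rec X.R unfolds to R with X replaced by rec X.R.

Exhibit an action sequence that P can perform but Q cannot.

ba

LTS(P): 5 reachable states
  s0 = rec X. b.(a.0\{a})\{b} + a.(X + 0)\{a}\{a} → ··a··> s1, ··b··> s2
  s1 = ((rec X. b.(a.0\{a})\{b} + a.(X + 0)\{a}\{a}) + 0)\{a}\{a} → ··b··> s3
  s2 = (a.0\{a})\{b} → ··a··> s4
  s3 = (a.0\{a})\{b}\{a}\{a} → stopped
  s4 = 0\{a}\{b} → stopped
LTS(Q): 4 reachable states
  t0 = rec X. b.(b.0\{a})\{b} + a.(X + 0)\{a}\{a} → ··a··> t1, ··b··> t2
  t1 = ((rec X. b.(b.0\{a})\{b} + a.(X + 0)\{a}\{a}) + 0)\{a}\{a} → ··b··> t3
  t2 = (b.0\{a})\{b} → stopped
  t3 = (b.0\{a})\{b}\{a}\{a} → stopped
Executing ba from P (initial set {s0}):
  step 1 (b): {s2}
  step 2 (a): {s4}
  P completes σ.
Executing ba from Q (initial set {t0}):
  step 1 (b): {t2}
  step 2 (a): ∅ (Q stuck)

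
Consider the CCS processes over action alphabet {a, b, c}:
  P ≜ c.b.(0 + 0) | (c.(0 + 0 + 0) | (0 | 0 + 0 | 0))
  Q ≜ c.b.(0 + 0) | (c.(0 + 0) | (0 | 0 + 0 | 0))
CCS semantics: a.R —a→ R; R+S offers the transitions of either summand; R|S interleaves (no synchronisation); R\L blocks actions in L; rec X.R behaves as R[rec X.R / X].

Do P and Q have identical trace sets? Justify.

trace-equivalent

Reachable graph of P (6 states):
  u0 = c.b.(0 + 0) | (c.(0 + 0 + 0) | (0 | 0 + 0 | 0)) has moves =c=> u1, =c=> u2
  u1 = b.(0 + 0) | (c.(0 + 0 + 0) | (0 | 0 + 0 | 0)) has moves =b=> u3, =c=> u4
  u2 = c.b.(0 + 0) | ((0 + 0 + 0) | (0 | 0 + 0 | 0)) has moves =c=> u4
  u3 = (0 + 0) | (c.(0 + 0 + 0) | (0 | 0 + 0 | 0)) has moves =c=> u5
  u4 = b.(0 + 0) | ((0 + 0 + 0) | (0 | 0 + 0 | 0)) has moves =b=> u5
  u5 = (0 + 0) | ((0 + 0 + 0) | (0 | 0 + 0 | 0)) has moves (no moves)
Reachable graph of Q (6 states):
  v0 = c.b.(0 + 0) | (c.(0 + 0) | (0 | 0 + 0 | 0)) has moves =c=> v1, =c=> v2
  v1 = b.(0 + 0) | (c.(0 + 0) | (0 | 0 + 0 | 0)) has moves =b=> v3, =c=> v4
  v2 = c.b.(0 + 0) | ((0 + 0) | (0 | 0 + 0 | 0)) has moves =c=> v4
  v3 = (0 + 0) | (c.(0 + 0) | (0 | 0 + 0 | 0)) has moves =c=> v5
  v4 = b.(0 + 0) | ((0 + 0) | (0 | 0 + 0 | 0)) has moves =b=> v5
  v5 = (0 + 0) | ((0 + 0) | (0 | 0 + 0 | 0)) has moves (no moves)
Bisimilarity quotient blocks:
  B0 = {u0, v0}
  B1 = {u1, v1}
  B2 = {u4, v4}
  B3 = {u5, v5}
  B4 = {u3, v3}
  B5 = {u2, v2}
u0 ∈ B0, v0 ∈ B0 → same block
Bisimilar ⇒ trace-equivalent.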